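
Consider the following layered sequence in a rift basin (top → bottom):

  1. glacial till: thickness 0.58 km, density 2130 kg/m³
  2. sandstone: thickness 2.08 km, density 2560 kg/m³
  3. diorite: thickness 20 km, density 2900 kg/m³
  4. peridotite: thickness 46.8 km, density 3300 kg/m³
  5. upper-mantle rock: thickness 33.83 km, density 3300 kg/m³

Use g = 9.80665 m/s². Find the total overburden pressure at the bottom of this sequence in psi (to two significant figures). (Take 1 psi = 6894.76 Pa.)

470000 psi

glacial till: 2130 kg/m³ × 9.80665 m/s² × 580 m = 1.212×10^7 Pa = 1757 psi
sandstone: 2560 kg/m³ × 9.80665 m/s² × 2080 m = 5.222×10^7 Pa = 7574 psi
diorite: 2900 kg/m³ × 9.80665 m/s² × 20000 m = 5.688×10^8 Pa = 82495 psi
peridotite: 3300 kg/m³ × 9.80665 m/s² × 46800 m = 1.515×10^9 Pa = 2.197×10^5 psi
upper-mantle rock: 3300 kg/m³ × 9.80665 m/s² × 33830 m = 1.095×10^9 Pa = 1.588×10^5 psi
Total = 1757 + 7574 + 82495 + 2.197×10^5 + 1.588×10^5 = 4.7028×10^5 psi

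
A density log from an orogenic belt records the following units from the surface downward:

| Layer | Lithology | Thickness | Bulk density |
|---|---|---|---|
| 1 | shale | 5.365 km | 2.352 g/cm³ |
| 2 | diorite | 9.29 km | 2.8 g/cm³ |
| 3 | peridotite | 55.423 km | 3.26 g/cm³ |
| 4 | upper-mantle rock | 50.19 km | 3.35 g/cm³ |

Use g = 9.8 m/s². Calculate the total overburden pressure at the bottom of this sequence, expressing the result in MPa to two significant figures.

shale: 2352 kg/m³ × 9.8 m/s² × 5365 m = 1.237×10^8 Pa = 123.7 MPa
diorite: 2800 kg/m³ × 9.8 m/s² × 9290 m = 2.549×10^8 Pa = 254.9 MPa
peridotite: 3260 kg/m³ × 9.8 m/s² × 55423 m = 1.771×10^9 Pa = 1771 MPa
upper-mantle rock: 3350 kg/m³ × 9.8 m/s² × 50190 m = 1.648×10^9 Pa = 1648 MPa
Total = 123.7 + 254.9 + 1771 + 1648 = 3797.0 MPa

3800 MPa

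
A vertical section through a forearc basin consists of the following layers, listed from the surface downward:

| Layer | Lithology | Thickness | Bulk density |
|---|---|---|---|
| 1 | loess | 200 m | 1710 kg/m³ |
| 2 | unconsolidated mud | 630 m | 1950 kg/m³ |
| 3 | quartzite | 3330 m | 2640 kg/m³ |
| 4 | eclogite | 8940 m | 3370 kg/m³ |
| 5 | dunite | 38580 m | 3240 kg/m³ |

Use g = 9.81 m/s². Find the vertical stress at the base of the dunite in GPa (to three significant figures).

loess: 1710 kg/m³ × 9.81 m/s² × 200 m = 3.355×10^6 Pa = 3.355×10^-3 GPa
unconsolidated mud: 1950 kg/m³ × 9.81 m/s² × 630 m = 1.205×10^7 Pa = 0.01205 GPa
quartzite: 2640 kg/m³ × 9.81 m/s² × 3330 m = 8.624×10^7 Pa = 0.08624 GPa
eclogite: 3370 kg/m³ × 9.81 m/s² × 8940 m = 2.956×10^8 Pa = 0.2956 GPa
dunite: 3240 kg/m³ × 9.81 m/s² × 38580 m = 1.226×10^9 Pa = 1.226 GPa
Total = 3.355×10^-3 + 0.01205 + 0.08624 + 0.2956 + 1.226 = 1.6234 GPa

1.62 GPa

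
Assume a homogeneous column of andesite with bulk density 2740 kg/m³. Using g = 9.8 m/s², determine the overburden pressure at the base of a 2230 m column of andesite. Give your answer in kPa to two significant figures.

60000 kPa

andesite: 2740 kg/m³ × 9.8 m/s² × 2230 m = 5.988×10^7 Pa = 59880 kPa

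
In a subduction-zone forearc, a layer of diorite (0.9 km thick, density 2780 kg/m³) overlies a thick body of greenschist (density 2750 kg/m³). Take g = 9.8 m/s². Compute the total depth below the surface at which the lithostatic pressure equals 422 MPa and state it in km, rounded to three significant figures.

15.6 km

Pressure at base of upper layers: 2780×9.8×900 = 2.452×10^7 Pa = 24.52 MPa
Remaining pressure to be supplied by greenschist: 4.220×10^8 − 2.452×10^7 = 3.975×10^8 Pa
Additional depth in greenschist = 3.975×10^8 Pa / (2750 kg/m³ × 9.8 m/s²) = 14749 m
Total depth = 900 m + 14749 m = 15649 m
= 15.649 km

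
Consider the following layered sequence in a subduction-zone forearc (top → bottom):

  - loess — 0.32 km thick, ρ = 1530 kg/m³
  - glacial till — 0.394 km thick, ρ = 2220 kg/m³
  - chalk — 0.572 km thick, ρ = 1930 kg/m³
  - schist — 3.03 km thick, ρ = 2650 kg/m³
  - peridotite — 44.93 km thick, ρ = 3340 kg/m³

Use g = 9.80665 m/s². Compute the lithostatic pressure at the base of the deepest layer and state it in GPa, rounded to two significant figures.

loess: 1530 kg/m³ × 9.80665 m/s² × 320 m = 4.801×10^6 Pa = 4.801×10^-3 GPa
glacial till: 2220 kg/m³ × 9.80665 m/s² × 394 m = 8.578×10^6 Pa = 8.578×10^-3 GPa
chalk: 1930 kg/m³ × 9.80665 m/s² × 572 m = 1.083×10^7 Pa = 0.01083 GPa
schist: 2650 kg/m³ × 9.80665 m/s² × 3030 m = 7.874×10^7 Pa = 0.07874 GPa
peridotite: 3340 kg/m³ × 9.80665 m/s² × 44930 m = 1.472×10^9 Pa = 1.472 GPa
Total = 4.801×10^-3 + 8.578×10^-3 + 0.01083 + 0.07874 + 1.472 = 1.5746 GPa

1.6 GPa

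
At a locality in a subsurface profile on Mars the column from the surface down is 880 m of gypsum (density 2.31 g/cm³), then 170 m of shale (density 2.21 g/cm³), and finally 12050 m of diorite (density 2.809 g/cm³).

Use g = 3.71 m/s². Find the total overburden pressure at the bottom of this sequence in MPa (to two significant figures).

130 MPa

gypsum: 2310 kg/m³ × 3.71 m/s² × 880 m = 7.542×10^6 Pa = 7.542 MPa
shale: 2210 kg/m³ × 3.71 m/s² × 170 m = 1.394×10^6 Pa = 1.394 MPa
diorite: 2809 kg/m³ × 3.71 m/s² × 12050 m = 1.256×10^8 Pa = 125.6 MPa
Total = 7.542 + 1.394 + 125.6 = 134.51 MPa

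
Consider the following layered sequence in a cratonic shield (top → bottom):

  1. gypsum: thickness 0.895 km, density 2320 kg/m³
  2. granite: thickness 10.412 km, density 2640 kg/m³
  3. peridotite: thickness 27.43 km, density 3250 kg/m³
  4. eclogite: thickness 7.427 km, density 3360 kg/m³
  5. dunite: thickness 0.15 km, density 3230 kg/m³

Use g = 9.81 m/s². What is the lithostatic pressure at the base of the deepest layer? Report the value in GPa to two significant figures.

1.4 GPa

gypsum: 2320 kg/m³ × 9.81 m/s² × 895 m = 2.037×10^7 Pa = 0.02037 GPa
granite: 2640 kg/m³ × 9.81 m/s² × 10412 m = 2.697×10^8 Pa = 0.2697 GPa
peridotite: 3250 kg/m³ × 9.81 m/s² × 27430 m = 8.745×10^8 Pa = 0.8745 GPa
eclogite: 3360 kg/m³ × 9.81 m/s² × 7427 m = 2.448×10^8 Pa = 0.2448 GPa
dunite: 3230 kg/m³ × 9.81 m/s² × 150 m = 4.753×10^6 Pa = 4.753×10^-3 GPa
Total = 0.02037 + 0.2697 + 0.8745 + 0.2448 + 4.753×10^-3 = 1.4141 GPa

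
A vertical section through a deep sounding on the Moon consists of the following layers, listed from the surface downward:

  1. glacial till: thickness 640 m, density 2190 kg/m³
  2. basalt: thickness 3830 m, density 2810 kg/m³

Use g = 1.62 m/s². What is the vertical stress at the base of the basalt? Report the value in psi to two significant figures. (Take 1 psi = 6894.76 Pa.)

2900 psi

glacial till: 2190 kg/m³ × 1.62 m/s² × 640 m = 2.271×10^6 Pa = 329.3 psi
basalt: 2810 kg/m³ × 1.62 m/s² × 3830 m = 1.743×10^7 Pa = 2529 psi
Total = 329.3 + 2529 = 2858.0 psi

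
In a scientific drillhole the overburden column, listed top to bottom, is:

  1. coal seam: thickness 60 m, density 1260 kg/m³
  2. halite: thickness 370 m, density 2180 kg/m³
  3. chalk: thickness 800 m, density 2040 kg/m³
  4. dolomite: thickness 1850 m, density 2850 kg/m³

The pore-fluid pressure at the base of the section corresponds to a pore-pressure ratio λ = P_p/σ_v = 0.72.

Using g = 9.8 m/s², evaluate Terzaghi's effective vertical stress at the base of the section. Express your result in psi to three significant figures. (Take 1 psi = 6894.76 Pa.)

Overburden (lithostatic) stress σ_v:
coal seam: 1260 kg/m³ × 9.8 m/s² × 60 m = 7.409×10^5 Pa = 0.7409 MPa
halite: 2180 kg/m³ × 9.8 m/s² × 370 m = 7.905×10^6 Pa = 7.905 MPa
chalk: 2040 kg/m³ × 9.8 m/s² × 800 m = 1.599×10^7 Pa = 15.99 MPa
dolomite: 2850 kg/m³ × 9.8 m/s² × 1850 m = 5.167×10^7 Pa = 51.67 MPa
Total = 0.7409 + 7.905 + 15.99 + 51.67 = 76.310 MPa
Pore pressure P_p = λ·σ_v = 0.72 × 76.31 MPa = 54.94 MPa
Effective stress σ' = σ_v − P_p = 76.31 − 54.94 = 21.367 MPa = 3099.0 psi

3100 psi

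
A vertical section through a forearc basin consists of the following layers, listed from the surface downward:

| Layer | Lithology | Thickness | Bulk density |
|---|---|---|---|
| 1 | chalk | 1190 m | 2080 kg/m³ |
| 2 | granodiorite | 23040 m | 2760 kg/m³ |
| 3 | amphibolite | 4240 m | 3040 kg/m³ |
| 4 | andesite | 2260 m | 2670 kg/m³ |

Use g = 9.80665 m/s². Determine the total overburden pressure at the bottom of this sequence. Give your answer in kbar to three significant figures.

chalk: 2080 kg/m³ × 9.80665 m/s² × 1190 m = 2.427×10^7 Pa = 0.2427 kbar
granodiorite: 2760 kg/m³ × 9.80665 m/s² × 23040 m = 6.236×10^8 Pa = 6.236 kbar
amphibolite: 3040 kg/m³ × 9.80665 m/s² × 4240 m = 1.264×10^8 Pa = 1.264 kbar
andesite: 2670 kg/m³ × 9.80665 m/s² × 2260 m = 5.918×10^7 Pa = 0.5918 kbar
Total = 0.2427 + 6.236 + 1.264 + 0.5918 = 8.3346 kbar

8.33 kbar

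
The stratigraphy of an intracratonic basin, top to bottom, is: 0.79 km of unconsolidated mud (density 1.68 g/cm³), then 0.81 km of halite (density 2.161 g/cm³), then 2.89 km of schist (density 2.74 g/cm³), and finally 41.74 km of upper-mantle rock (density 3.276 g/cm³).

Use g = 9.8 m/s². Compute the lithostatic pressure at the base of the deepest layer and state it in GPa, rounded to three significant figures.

unconsolidated mud: 1680 kg/m³ × 9.8 m/s² × 790 m = 1.301×10^7 Pa = 0.01301 GPa
halite: 2161 kg/m³ × 9.8 m/s² × 810 m = 1.715×10^7 Pa = 0.01715 GPa
schist: 2740 kg/m³ × 9.8 m/s² × 2890 m = 7.760×10^7 Pa = 0.07760 GPa
upper-mantle rock: 3276 kg/m³ × 9.8 m/s² × 41740 m = 1.340×10^9 Pa = 1.340 GPa
Total = 0.01301 + 0.01715 + 0.07760 + 1.340 = 1.4478 GPa

1.45 GPa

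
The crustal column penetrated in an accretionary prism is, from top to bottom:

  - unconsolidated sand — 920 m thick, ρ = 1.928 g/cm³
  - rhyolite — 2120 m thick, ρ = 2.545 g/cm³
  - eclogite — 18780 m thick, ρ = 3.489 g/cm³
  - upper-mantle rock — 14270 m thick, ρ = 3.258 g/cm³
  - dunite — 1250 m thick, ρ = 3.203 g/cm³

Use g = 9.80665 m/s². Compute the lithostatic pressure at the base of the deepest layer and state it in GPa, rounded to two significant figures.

1.2 GPa

unconsolidated sand: 1928 kg/m³ × 9.80665 m/s² × 920 m = 1.739×10^7 Pa = 0.01739 GPa
rhyolite: 2545 kg/m³ × 9.80665 m/s² × 2120 m = 5.291×10^7 Pa = 0.05291 GPa
eclogite: 3489 kg/m³ × 9.80665 m/s² × 18780 m = 6.426×10^8 Pa = 0.6426 GPa
upper-mantle rock: 3258 kg/m³ × 9.80665 m/s² × 14270 m = 4.559×10^8 Pa = 0.4559 GPa
dunite: 3203 kg/m³ × 9.80665 m/s² × 1250 m = 3.926×10^7 Pa = 0.03926 GPa
Total = 0.01739 + 0.05291 + 0.6426 + 0.4559 + 0.03926 = 1.2081 GPa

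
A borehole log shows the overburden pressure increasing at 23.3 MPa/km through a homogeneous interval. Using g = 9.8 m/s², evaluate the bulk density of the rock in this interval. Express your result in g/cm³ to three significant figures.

ρ = (dP/dz)/g = 23.3 MPa/km / 9.8 m/s² = 23300 Pa/m / 9.8 m/s² = 2377.6 kg/m³
= 2.378 g/cm³

2.38 g/cm³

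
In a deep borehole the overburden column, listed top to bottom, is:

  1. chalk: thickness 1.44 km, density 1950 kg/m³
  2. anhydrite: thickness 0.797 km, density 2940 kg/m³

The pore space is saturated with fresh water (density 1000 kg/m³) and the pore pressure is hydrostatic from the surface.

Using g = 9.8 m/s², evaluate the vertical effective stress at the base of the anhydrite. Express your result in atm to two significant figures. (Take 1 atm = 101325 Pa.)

Overburden (lithostatic) stress σ_v:
chalk: 1950 kg/m³ × 9.8 m/s² × 1440 m = 2.752×10^7 Pa = 27.52 MPa
anhydrite: 2940 kg/m³ × 9.8 m/s² × 797 m = 2.296×10^7 Pa = 22.96 MPa
Total = 27.52 + 22.96 = 50.482 MPa
Pore pressure P_p = 1000 kg/m³ × 9.8 m/s² × 2237 m = 2.192×10^7 Pa = 21.92 MPa
Effective stress σ' = σ_v − P_p = 50.48 − 21.92 = 28.559 MPa = 281.86 atm

280 atm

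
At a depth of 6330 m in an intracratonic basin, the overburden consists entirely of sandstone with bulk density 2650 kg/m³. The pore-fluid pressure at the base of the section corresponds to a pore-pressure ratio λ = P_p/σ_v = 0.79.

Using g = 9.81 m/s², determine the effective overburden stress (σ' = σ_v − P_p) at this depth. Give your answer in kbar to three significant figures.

0.346 kbar

Overburden (lithostatic) stress σ_v:
sandstone: 2650 kg/m³ × 9.81 m/s² × 6330 m = 1.646×10^8 Pa = 164.6 MPa
Pore pressure P_p = λ·σ_v = 0.79 × 164.6 MPa = 130.0 MPa
Effective stress σ' = σ_v − P_p = 164.6 − 130.0 = 34.557 MPa = 0.34557 kbar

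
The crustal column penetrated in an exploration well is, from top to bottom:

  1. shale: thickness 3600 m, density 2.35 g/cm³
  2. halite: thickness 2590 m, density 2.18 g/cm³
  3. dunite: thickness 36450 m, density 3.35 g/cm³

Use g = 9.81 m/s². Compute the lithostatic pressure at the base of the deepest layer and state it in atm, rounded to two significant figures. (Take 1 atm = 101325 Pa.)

shale: 2350 kg/m³ × 9.81 m/s² × 3600 m = 8.299×10^7 Pa = 819.1 atm
halite: 2180 kg/m³ × 9.81 m/s² × 2590 m = 5.539×10^7 Pa = 546.6 atm
dunite: 3350 kg/m³ × 9.81 m/s² × 36450 m = 1.198×10^9 Pa = 11822 atm
Total = 819.1 + 546.6 + 11822 = 13188 atm

13000 atm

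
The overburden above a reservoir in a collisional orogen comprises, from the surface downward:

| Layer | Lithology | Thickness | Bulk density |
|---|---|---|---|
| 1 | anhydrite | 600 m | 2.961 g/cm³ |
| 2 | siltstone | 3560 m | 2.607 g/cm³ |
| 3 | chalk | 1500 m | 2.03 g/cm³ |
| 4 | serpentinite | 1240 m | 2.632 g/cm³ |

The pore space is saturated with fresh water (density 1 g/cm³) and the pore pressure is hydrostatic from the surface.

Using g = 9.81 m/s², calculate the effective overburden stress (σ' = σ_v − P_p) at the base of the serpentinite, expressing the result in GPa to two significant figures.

0.10 GPa

Overburden (lithostatic) stress σ_v:
anhydrite: 2961 kg/m³ × 9.81 m/s² × 600 m = 1.743×10^7 Pa = 17.43 MPa
siltstone: 2607 kg/m³ × 9.81 m/s² × 3560 m = 9.105×10^7 Pa = 91.05 MPa
chalk: 2030 kg/m³ × 9.81 m/s² × 1500 m = 2.987×10^7 Pa = 29.87 MPa
serpentinite: 2632 kg/m³ × 9.81 m/s² × 1240 m = 3.202×10^7 Pa = 32.02 MPa
Total = 17.43 + 91.05 + 29.87 + 32.02 = 170.36 MPa
Pore pressure P_p = 1000 kg/m³ × 9.81 m/s² × 6900 m = 6.769×10^7 Pa = 67.69 MPa
Effective stress σ' = σ_v − P_p = 170.4 − 67.69 = 102.67 MPa = 0.10267 GPa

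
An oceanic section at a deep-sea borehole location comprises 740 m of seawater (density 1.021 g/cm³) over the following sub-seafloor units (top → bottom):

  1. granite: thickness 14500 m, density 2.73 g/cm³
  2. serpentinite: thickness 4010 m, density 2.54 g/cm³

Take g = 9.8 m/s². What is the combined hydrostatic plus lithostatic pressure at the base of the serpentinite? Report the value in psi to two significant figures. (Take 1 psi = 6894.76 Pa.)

seawater: 1021 kg/m³ × 9.8 m/s² × 740 m = 7.404×10^6 Pa = 1074 psi
granite: 2730 kg/m³ × 9.8 m/s² × 14500 m = 3.879×10^8 Pa = 56265 psi
serpentinite: 2540 kg/m³ × 9.8 m/s² × 4010 m = 9.982×10^7 Pa = 14477 psi
Total = 1074 + 56265 + 14477 = 71816 psi

72000 psi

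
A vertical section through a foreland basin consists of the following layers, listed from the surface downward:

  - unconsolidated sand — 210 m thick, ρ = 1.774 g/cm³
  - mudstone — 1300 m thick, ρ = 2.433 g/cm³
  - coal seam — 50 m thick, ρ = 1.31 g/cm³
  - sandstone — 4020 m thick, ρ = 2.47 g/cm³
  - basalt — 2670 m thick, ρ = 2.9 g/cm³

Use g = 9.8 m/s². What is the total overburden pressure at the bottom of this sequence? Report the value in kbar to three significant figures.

2.08 kbar

unconsolidated sand: 1774 kg/m³ × 9.8 m/s² × 210 m = 3.651×10^6 Pa = 0.03651 kbar
mudstone: 2433 kg/m³ × 9.8 m/s² × 1300 m = 3.100×10^7 Pa = 0.3100 kbar
coal seam: 1310 kg/m³ × 9.8 m/s² × 50 m = 6.419×10^5 Pa = 6.419×10^-3 kbar
sandstone: 2470 kg/m³ × 9.8 m/s² × 4020 m = 9.731×10^7 Pa = 0.9731 kbar
basalt: 2900 kg/m³ × 9.8 m/s² × 2670 m = 7.588×10^7 Pa = 0.7588 kbar
Total = 0.03651 + 0.3100 + 6.419×10^-3 + 0.9731 + 0.7588 = 2.0848 kbar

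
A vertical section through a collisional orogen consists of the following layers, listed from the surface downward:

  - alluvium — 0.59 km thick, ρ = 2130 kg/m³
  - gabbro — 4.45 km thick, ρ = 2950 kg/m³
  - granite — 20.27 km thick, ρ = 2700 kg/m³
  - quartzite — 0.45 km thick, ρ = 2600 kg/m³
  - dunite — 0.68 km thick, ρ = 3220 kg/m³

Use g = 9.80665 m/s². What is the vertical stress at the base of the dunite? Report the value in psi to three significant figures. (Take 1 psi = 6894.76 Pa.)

alluvium: 2130 kg/m³ × 9.80665 m/s² × 590 m = 1.232×10^7 Pa = 1787 psi
gabbro: 2950 kg/m³ × 9.80665 m/s² × 4450 m = 1.287×10^8 Pa = 18672 psi
granite: 2700 kg/m³ × 9.80665 m/s² × 20270 m = 5.367×10^8 Pa = 77843 psi
quartzite: 2600 kg/m³ × 9.80665 m/s² × 450 m = 1.147×10^7 Pa = 1664 psi
dunite: 3220 kg/m³ × 9.80665 m/s² × 680 m = 2.147×10^7 Pa = 3114 psi
Total = 1787 + 18672 + 77843 + 1664 + 3114 = 1.0308×10^5 psi

103000 psi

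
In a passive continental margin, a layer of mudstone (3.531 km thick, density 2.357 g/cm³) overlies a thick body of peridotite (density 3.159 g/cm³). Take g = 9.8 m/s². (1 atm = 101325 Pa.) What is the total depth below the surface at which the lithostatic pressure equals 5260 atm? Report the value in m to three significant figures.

Pressure at base of upper layers: 2357×9.8×3531 = 8.156×10^7 Pa = 804.9 atm
Remaining pressure to be supplied by peridotite: 5.330×10^8 − 8.156×10^7 = 4.514×10^8 Pa
Additional depth in peridotite = 4.514×10^8 Pa / (3159 kg/m³ × 9.8 m/s²) = 14581 m
Total depth = 3531 m + 14581 m = 18112 m

18100 m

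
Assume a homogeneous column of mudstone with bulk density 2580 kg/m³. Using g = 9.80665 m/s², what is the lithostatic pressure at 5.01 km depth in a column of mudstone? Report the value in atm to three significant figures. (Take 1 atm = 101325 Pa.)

mudstone: 2580 kg/m³ × 9.80665 m/s² × 5010 m = 1.268×10^8 Pa = 1251 atm

1250 atm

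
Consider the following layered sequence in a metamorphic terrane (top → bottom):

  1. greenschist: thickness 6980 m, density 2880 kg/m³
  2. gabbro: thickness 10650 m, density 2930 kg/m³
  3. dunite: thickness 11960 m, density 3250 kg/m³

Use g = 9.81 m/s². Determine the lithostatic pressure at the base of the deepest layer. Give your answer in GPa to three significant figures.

0.885 GPa

greenschist: 2880 kg/m³ × 9.81 m/s² × 6980 m = 1.972×10^8 Pa = 0.1972 GPa
gabbro: 2930 kg/m³ × 9.81 m/s² × 10650 m = 3.061×10^8 Pa = 0.3061 GPa
dunite: 3250 kg/m³ × 9.81 m/s² × 11960 m = 3.813×10^8 Pa = 0.3813 GPa
Total = 0.1972 + 0.3061 + 0.3813 = 0.88464 GPa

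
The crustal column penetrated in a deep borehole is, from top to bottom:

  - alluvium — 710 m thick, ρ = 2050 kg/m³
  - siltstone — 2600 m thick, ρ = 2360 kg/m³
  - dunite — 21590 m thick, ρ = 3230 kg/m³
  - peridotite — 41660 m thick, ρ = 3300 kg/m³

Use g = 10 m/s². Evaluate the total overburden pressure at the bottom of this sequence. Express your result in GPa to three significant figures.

alluvium: 2050 kg/m³ × 10 m/s² × 710 m = 1.456×10^7 Pa = 0.01456 GPa
siltstone: 2360 kg/m³ × 10 m/s² × 2600 m = 6.136×10^7 Pa = 0.06136 GPa
dunite: 3230 kg/m³ × 10 m/s² × 21590 m = 6.974×10^8 Pa = 0.6974 GPa
peridotite: 3300 kg/m³ × 10 m/s² × 41660 m = 1.375×10^9 Pa = 1.375 GPa
Total = 0.01456 + 0.06136 + 0.6974 + 1.375 = 2.1481 GPa

2.15 GPa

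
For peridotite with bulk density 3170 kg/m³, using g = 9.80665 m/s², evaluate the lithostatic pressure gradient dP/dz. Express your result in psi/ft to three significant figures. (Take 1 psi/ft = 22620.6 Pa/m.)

dP/dz = ρg = 3170 kg/m³ × 9.80665 m/s² = 31087 Pa/m
= 31087 Pa/m × (1 psi/ft / 22621 Pa/m) = 1.3743 psi/ft

1.37 psi/ft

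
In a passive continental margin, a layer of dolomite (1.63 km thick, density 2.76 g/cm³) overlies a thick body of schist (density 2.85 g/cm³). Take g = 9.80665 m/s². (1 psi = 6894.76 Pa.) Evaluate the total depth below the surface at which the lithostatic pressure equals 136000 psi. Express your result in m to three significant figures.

33600 m

Pressure at base of upper layers: 2760×9.80665×1630 = 4.412×10^7 Pa = 6399 psi
Remaining pressure to be supplied by schist: 9.377×10^8 − 4.412×10^7 = 8.936×10^8 Pa
Additional depth in schist = 8.936×10^8 Pa / (2850 kg/m³ × 9.80665 m/s²) = 31971 m
Total depth = 1630 m + 31971 m = 33601 m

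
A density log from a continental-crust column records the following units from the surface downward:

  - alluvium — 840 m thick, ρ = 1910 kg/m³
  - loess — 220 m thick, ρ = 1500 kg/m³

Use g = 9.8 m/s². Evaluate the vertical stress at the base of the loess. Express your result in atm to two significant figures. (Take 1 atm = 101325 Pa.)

alluvium: 1910 kg/m³ × 9.8 m/s² × 840 m = 1.572×10^7 Pa = 155.2 atm
loess: 1500 kg/m³ × 9.8 m/s² × 220 m = 3.234×10^6 Pa = 31.92 atm
Total = 155.2 + 31.92 = 187.09 atm

190 atm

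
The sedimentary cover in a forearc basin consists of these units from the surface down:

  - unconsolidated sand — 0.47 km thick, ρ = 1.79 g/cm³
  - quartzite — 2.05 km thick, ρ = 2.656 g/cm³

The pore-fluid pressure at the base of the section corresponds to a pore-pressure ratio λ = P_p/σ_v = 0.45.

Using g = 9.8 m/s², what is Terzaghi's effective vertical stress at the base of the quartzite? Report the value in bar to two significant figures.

340 bar

Overburden (lithostatic) stress σ_v:
unconsolidated sand: 1790 kg/m³ × 9.8 m/s² × 470 m = 8.245×10^6 Pa = 8.245 MPa
quartzite: 2656 kg/m³ × 9.8 m/s² × 2050 m = 5.336×10^7 Pa = 53.36 MPa
Total = 8.245 + 53.36 = 61.604 MPa
Pore pressure P_p = λ·σ_v = 0.45 × 61.60 MPa = 27.72 MPa
Effective stress σ' = σ_v − P_p = 61.60 − 27.72 = 33.882 MPa = 338.82 bar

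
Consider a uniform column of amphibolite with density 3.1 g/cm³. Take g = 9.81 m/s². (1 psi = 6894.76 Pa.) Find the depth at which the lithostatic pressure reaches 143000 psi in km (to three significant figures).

h = P/(ρg) = 143000 psi / (3100 kg/m³ × 9.81 m/s²) = 9.860×10^8 Pa / 30411 Pa/m = 32421 m
= 32.421 km

32.4 km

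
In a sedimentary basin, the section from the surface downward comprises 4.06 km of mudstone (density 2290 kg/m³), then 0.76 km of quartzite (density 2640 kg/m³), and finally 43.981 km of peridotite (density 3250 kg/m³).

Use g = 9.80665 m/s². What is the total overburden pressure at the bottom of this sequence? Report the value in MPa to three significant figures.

1510 MPa

mudstone: 2290 kg/m³ × 9.80665 m/s² × 4060 m = 9.118×10^7 Pa = 91.18 MPa
quartzite: 2640 kg/m³ × 9.80665 m/s² × 760 m = 1.968×10^7 Pa = 19.68 MPa
peridotite: 3250 kg/m³ × 9.80665 m/s² × 43981 m = 1.402×10^9 Pa = 1402 MPa
Total = 91.18 + 19.68 + 1402 = 1512.6 MPa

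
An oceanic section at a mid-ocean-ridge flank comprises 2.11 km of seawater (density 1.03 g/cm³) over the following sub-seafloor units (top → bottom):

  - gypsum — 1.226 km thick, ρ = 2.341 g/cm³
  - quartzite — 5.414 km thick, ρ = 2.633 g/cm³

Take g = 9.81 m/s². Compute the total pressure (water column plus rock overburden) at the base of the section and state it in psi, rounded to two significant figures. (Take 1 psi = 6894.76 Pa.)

seawater: 1030 kg/m³ × 9.81 m/s² × 2110 m = 2.132×10^7 Pa = 3092 psi
gypsum: 2341 kg/m³ × 9.81 m/s² × 1226 m = 2.816×10^7 Pa = 4084 psi
quartzite: 2633 kg/m³ × 9.81 m/s² × 5414 m = 1.398×10^8 Pa = 20282 psi
Total = 3092 + 4084 + 20282 = 27458 psi

27000 psi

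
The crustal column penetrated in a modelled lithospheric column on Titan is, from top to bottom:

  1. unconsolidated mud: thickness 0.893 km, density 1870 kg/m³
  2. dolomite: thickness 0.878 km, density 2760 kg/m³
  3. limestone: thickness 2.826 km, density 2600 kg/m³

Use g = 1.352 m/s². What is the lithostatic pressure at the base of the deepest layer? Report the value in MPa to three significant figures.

unconsolidated mud: 1870 kg/m³ × 1.352 m/s² × 893 m = 2.258×10^6 Pa = 2.258 MPa
dolomite: 2760 kg/m³ × 1.352 m/s² × 878 m = 3.276×10^6 Pa = 3.276 MPa
limestone: 2600 kg/m³ × 1.352 m/s² × 2826 m = 9.934×10^6 Pa = 9.934 MPa
Total = 2.258 + 3.276 + 9.934 = 15.468 MPa

15.5 MPa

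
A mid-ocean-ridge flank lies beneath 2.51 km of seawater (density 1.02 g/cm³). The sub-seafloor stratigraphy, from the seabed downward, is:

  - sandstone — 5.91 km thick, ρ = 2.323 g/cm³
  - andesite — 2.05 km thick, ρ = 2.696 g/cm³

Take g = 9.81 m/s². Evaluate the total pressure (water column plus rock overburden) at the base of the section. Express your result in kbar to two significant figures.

2.1 kbar

seawater: 1020 kg/m³ × 9.81 m/s² × 2510 m = 2.512×10^7 Pa = 0.2512 kbar
sandstone: 2323 kg/m³ × 9.81 m/s² × 5910 m = 1.347×10^8 Pa = 1.347 kbar
andesite: 2696 kg/m³ × 9.81 m/s² × 2050 m = 5.422×10^7 Pa = 0.5422 kbar
Total = 0.2512 + 1.347 + 0.5422 = 2.1401 kbar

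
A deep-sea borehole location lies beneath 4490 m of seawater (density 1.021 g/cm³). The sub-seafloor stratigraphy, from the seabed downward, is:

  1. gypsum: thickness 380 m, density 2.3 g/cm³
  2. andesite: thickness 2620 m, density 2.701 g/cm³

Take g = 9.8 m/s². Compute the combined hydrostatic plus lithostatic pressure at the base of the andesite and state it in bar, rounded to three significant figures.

1230 bar

seawater: 1021 kg/m³ × 9.8 m/s² × 4490 m = 4.493×10^7 Pa = 449.3 bar
gypsum: 2300 kg/m³ × 9.8 m/s² × 380 m = 8.565×10^6 Pa = 85.65 bar
andesite: 2701 kg/m³ × 9.8 m/s² × 2620 m = 6.935×10^7 Pa = 693.5 bar
Total = 449.3 + 85.65 + 693.5 = 1228.4 bar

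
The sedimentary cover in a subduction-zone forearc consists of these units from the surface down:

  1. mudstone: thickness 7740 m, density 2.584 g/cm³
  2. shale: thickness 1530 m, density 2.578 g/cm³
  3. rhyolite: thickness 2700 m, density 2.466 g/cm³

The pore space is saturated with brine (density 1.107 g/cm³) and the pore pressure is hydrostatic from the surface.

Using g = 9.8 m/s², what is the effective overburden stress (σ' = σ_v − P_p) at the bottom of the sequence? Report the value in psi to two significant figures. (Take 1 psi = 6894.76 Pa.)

25000 psi

Overburden (lithostatic) stress σ_v:
mudstone: 2584 kg/m³ × 9.8 m/s² × 7740 m = 1.960×10^8 Pa = 196.0 MPa
shale: 2578 kg/m³ × 9.8 m/s² × 1530 m = 3.865×10^7 Pa = 38.65 MPa
rhyolite: 2466 kg/m³ × 9.8 m/s² × 2700 m = 6.525×10^7 Pa = 65.25 MPa
Total = 196.0 + 38.65 + 65.25 = 299.91 MPa
Pore pressure P_p = 1107 kg/m³ × 9.8 m/s² × 11970 m = 1.299×10^8 Pa = 129.9 MPa
Effective stress σ' = σ_v − P_p = 299.9 − 129.9 = 170.05 MPa = 24663 psi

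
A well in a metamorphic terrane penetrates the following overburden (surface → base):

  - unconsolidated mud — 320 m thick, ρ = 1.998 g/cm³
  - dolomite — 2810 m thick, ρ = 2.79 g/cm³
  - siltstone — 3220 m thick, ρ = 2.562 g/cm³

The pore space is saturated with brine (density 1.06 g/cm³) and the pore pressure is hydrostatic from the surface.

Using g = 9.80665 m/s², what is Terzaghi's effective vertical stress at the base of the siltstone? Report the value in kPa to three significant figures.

98000 kPa

Overburden (lithostatic) stress σ_v:
unconsolidated mud: 1998 kg/m³ × 9.80665 m/s² × 320 m = 6.270×10^6 Pa = 6.270 MPa
dolomite: 2790 kg/m³ × 9.80665 m/s² × 2810 m = 7.688×10^7 Pa = 76.88 MPa
siltstone: 2562 kg/m³ × 9.80665 m/s² × 3220 m = 8.090×10^7 Pa = 80.90 MPa
Total = 6.270 + 76.88 + 80.90 = 164.05 MPa
Pore pressure P_p = 1060 kg/m³ × 9.80665 m/s² × 6350 m = 6.601×10^7 Pa = 66.01 MPa
Effective stress σ' = σ_v − P_p = 164.1 − 66.01 = 98.046 MPa = 98046 kPa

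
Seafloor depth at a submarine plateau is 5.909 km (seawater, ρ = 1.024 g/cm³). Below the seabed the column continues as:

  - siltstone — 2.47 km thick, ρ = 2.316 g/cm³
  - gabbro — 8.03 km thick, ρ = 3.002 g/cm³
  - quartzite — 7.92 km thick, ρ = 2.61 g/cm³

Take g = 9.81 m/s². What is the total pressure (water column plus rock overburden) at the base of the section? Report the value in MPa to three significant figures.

555 MPa

seawater: 1024 kg/m³ × 9.81 m/s² × 5909 m = 5.936×10^7 Pa = 59.36 MPa
siltstone: 2316 kg/m³ × 9.81 m/s² × 2470 m = 5.612×10^7 Pa = 56.12 MPa
gabbro: 3002 kg/m³ × 9.81 m/s² × 8030 m = 2.365×10^8 Pa = 236.5 MPa
quartzite: 2610 kg/m³ × 9.81 m/s² × 7920 m = 2.028×10^8 Pa = 202.8 MPa
Total = 59.36 + 56.12 + 236.5 + 202.8 = 554.74 MPa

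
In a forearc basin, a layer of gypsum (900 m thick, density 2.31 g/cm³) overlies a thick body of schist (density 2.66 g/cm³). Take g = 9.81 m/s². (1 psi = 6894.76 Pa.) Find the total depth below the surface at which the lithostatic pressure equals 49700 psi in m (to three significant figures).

Pressure at base of upper layers: 2310×9.81×900 = 2.039×10^7 Pa = 2958 psi
Remaining pressure to be supplied by schist: 3.427×10^8 − 2.039×10^7 = 3.223×10^8 Pa
Additional depth in schist = 3.223×10^8 Pa / (2660 kg/m³ × 9.81 m/s²) = 12350 m
Total depth = 900 m + 12350 m = 13250 m

13300 m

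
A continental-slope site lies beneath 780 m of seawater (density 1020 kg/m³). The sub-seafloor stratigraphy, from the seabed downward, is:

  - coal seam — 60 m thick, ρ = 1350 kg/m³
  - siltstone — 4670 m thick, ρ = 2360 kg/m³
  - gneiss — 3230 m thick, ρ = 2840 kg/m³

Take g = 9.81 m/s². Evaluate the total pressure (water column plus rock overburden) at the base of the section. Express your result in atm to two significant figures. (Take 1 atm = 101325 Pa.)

seawater: 1020 kg/m³ × 9.81 m/s² × 780 m = 7.805×10^6 Pa = 77.03 atm
coal seam: 1350 kg/m³ × 9.81 m/s² × 60 m = 7.946×10^5 Pa = 7.842 atm
siltstone: 2360 kg/m³ × 9.81 m/s² × 4670 m = 1.081×10^8 Pa = 1067 atm
gneiss: 2840 kg/m³ × 9.81 m/s² × 3230 m = 8.999×10^7 Pa = 888.1 atm
Total = 77.03 + 7.842 + 1067 + 888.1 = 2040.0 atm

2000 atm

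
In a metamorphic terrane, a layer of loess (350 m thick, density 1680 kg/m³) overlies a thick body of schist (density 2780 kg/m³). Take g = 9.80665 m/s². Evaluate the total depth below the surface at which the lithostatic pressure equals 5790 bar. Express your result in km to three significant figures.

Pressure at base of upper layers: 1680×9.80665×350 = 5.766×10^6 Pa = 57.66 bar
Remaining pressure to be supplied by schist: 5.790×10^8 − 5.766×10^6 = 5.732×10^8 Pa
Additional depth in schist = 5.732×10^8 Pa / (2780 kg/m³ × 9.80665 m/s²) = 21026 m
Total depth = 350 m + 21026 m = 21376 m
= 21.376 km

21.4 km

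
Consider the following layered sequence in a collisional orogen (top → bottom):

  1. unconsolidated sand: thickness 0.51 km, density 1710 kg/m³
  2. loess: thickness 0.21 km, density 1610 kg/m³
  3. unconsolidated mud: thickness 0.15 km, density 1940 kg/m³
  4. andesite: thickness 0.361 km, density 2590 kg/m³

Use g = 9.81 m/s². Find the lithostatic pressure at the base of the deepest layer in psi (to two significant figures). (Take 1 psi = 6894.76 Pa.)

3500 psi

unconsolidated sand: 1710 kg/m³ × 9.81 m/s² × 510 m = 8.555×10^6 Pa = 1241 psi
loess: 1610 kg/m³ × 9.81 m/s² × 210 m = 3.317×10^6 Pa = 481.1 psi
unconsolidated mud: 1940 kg/m³ × 9.81 m/s² × 150 m = 2.855×10^6 Pa = 414.0 psi
andesite: 2590 kg/m³ × 9.81 m/s² × 361 m = 9.172×10^6 Pa = 1330 psi
Total = 1241 + 481.1 + 414.0 + 1330 = 3466.3 psi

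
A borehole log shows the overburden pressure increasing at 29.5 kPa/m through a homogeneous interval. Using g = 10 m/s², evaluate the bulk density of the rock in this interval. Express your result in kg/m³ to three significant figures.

2950 kg/m³

ρ = (dP/dz)/g = 29.5 kPa/m / 10 m/s² = 29500 Pa/m / 10 m/s² = 2950.0 kg/m³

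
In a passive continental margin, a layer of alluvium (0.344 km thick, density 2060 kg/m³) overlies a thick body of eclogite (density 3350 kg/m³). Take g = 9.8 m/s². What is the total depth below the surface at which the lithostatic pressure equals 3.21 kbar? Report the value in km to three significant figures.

Pressure at base of upper layers: 2060×9.8×344 = 6.945×10^6 Pa = 0.06945 kbar
Remaining pressure to be supplied by eclogite: 3.210×10^8 − 6.945×10^6 = 3.141×10^8 Pa
Additional depth in eclogite = 3.141×10^8 Pa / (3350 kg/m³ × 9.8 m/s²) = 9566.1 m
Total depth = 344 m + 9566.1 m = 9910.1 m
= 9.9101 km

9.91 km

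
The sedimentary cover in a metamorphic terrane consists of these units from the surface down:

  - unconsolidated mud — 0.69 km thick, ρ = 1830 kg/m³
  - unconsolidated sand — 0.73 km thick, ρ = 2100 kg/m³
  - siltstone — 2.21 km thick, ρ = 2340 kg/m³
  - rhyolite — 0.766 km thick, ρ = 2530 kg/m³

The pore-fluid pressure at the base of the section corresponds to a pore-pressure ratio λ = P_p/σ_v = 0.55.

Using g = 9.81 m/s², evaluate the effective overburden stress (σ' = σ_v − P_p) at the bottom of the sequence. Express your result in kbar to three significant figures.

0.437 kbar

Overburden (lithostatic) stress σ_v:
unconsolidated mud: 1830 kg/m³ × 9.81 m/s² × 690 m = 1.239×10^7 Pa = 12.39 MPa
unconsolidated sand: 2100 kg/m³ × 9.81 m/s² × 730 m = 1.504×10^7 Pa = 15.04 MPa
siltstone: 2340 kg/m³ × 9.81 m/s² × 2210 m = 5.073×10^7 Pa = 50.73 MPa
rhyolite: 2530 kg/m³ × 9.81 m/s² × 766 m = 1.901×10^7 Pa = 19.01 MPa
Total = 12.39 + 15.04 + 50.73 + 19.01 = 97.169 MPa
Pore pressure P_p = λ·σ_v = 0.55 × 97.17 MPa = 53.44 MPa
Effective stress σ' = σ_v − P_p = 97.17 − 53.44 = 43.726 MPa = 0.43726 kbar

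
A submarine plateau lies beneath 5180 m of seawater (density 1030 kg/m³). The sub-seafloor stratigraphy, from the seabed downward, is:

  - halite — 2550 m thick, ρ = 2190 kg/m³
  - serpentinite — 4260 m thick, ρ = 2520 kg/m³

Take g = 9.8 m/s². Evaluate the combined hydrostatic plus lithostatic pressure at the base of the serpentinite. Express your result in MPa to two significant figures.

seawater: 1030 kg/m³ × 9.8 m/s² × 5180 m = 5.229×10^7 Pa = 52.29 MPa
halite: 2190 kg/m³ × 9.8 m/s² × 2550 m = 5.473×10^7 Pa = 54.73 MPa
serpentinite: 2520 kg/m³ × 9.8 m/s² × 4260 m = 1.052×10^8 Pa = 105.2 MPa
Total = 52.29 + 54.73 + 105.2 = 212.22 MPa

210 MPa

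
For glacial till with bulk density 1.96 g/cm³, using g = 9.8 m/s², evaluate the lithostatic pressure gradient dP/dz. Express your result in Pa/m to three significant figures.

19200 Pa/m

dP/dz = ρg = 1960 kg/m³ × 9.8 m/s² = 19208 Pa/m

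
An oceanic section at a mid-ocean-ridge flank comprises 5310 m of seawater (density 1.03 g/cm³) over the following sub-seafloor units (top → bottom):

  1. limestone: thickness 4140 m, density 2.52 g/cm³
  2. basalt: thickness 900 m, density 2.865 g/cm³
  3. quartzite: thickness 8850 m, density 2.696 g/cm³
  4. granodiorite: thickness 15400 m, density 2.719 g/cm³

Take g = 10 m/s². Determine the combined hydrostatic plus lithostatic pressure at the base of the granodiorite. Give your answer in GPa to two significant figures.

seawater: 1030 kg/m³ × 10 m/s² × 5310 m = 5.469×10^7 Pa = 0.05469 GPa
limestone: 2520 kg/m³ × 10 m/s² × 4140 m = 1.043×10^8 Pa = 0.1043 GPa
basalt: 2865 kg/m³ × 10 m/s² × 900 m = 2.579×10^7 Pa = 0.02578 GPa
quartzite: 2696 kg/m³ × 10 m/s² × 8850 m = 2.386×10^8 Pa = 0.2386 GPa
granodiorite: 2719 kg/m³ × 10 m/s² × 15400 m = 4.187×10^8 Pa = 0.4187 GPa
Total = 0.05469 + 0.1043 + 0.02578 + 0.2386 + 0.4187 = 0.84213 GPa

0.84 GPa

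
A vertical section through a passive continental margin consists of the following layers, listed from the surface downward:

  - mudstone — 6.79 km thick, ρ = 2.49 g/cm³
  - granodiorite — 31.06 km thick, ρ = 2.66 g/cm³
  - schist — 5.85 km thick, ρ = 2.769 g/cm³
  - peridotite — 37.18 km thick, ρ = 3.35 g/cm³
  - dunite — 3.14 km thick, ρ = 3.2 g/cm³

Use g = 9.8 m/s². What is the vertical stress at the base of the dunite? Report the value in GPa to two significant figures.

2.5 GPa

mudstone: 2490 kg/m³ × 9.8 m/s² × 6790 m = 1.657×10^8 Pa = 0.1657 GPa
granodiorite: 2660 kg/m³ × 9.8 m/s² × 31060 m = 8.097×10^8 Pa = 0.8097 GPa
schist: 2769 kg/m³ × 9.8 m/s² × 5850 m = 1.587×10^8 Pa = 0.1587 GPa
peridotite: 3350 kg/m³ × 9.8 m/s² × 37180 m = 1.221×10^9 Pa = 1.221 GPa
dunite: 3200 kg/m³ × 9.8 m/s² × 3140 m = 9.847×10^7 Pa = 0.09847 GPa
Total = 0.1657 + 0.8097 + 0.1587 + 1.221 + 0.09847 = 2.4532 GPa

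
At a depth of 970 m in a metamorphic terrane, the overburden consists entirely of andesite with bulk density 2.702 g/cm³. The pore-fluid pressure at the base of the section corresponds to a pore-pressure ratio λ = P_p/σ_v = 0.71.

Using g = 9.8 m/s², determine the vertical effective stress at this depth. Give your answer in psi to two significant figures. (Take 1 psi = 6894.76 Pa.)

Overburden (lithostatic) stress σ_v:
andesite: 2702 kg/m³ × 9.8 m/s² × 970 m = 2.569×10^7 Pa = 25.69 MPa
Pore pressure P_p = λ·σ_v = 0.71 × 25.69 MPa = 18.24 MPa
Effective stress σ' = σ_v − P_p = 25.69 − 18.24 = 7.4487 MPa = 1080.3 psi

1100 psi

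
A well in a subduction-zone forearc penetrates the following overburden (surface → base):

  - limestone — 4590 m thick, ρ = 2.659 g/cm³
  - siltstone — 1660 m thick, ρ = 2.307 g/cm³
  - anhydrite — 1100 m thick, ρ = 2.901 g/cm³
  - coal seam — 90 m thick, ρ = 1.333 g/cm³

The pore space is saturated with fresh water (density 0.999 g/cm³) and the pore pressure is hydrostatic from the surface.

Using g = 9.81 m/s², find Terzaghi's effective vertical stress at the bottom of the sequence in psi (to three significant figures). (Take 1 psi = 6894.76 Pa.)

Overburden (lithostatic) stress σ_v:
limestone: 2659 kg/m³ × 9.81 m/s² × 4590 m = 1.197×10^8 Pa = 119.7 MPa
siltstone: 2307 kg/m³ × 9.81 m/s² × 1660 m = 3.757×10^7 Pa = 37.57 MPa
anhydrite: 2901 kg/m³ × 9.81 m/s² × 1100 m = 3.130×10^7 Pa = 31.30 MPa
coal seam: 1333 kg/m³ × 9.81 m/s² × 90 m = 1.177×10^6 Pa = 1.177 MPa
Total = 119.7 + 37.57 + 31.30 + 1.177 = 189.78 MPa
Pore pressure P_p = 999 kg/m³ × 9.81 m/s² × 7440 m = 7.291×10^7 Pa = 72.91 MPa
Effective stress σ' = σ_v − P_p = 189.8 − 72.91 = 116.87 MPa = 16950 psi

16900 psi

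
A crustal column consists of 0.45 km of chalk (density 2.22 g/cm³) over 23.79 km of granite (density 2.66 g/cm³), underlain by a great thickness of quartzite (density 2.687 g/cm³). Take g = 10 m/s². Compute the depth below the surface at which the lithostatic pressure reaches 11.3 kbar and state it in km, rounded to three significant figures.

42.4 km

Pressure at base of upper layers: 2220×10×450 + 2660×10×23790 = 6.428×10^8 Pa = 6.428 kbar
Remaining pressure to be supplied by quartzite: 1.130×10^9 − 6.428×10^8 = 4.872×10^8 Pa
Additional depth in quartzite = 4.872×10^8 Pa / (2687 kg/m³ × 10 m/s²) = 18132 m
Total depth = 24240 m + 18132 m = 42372 m
= 42.372 km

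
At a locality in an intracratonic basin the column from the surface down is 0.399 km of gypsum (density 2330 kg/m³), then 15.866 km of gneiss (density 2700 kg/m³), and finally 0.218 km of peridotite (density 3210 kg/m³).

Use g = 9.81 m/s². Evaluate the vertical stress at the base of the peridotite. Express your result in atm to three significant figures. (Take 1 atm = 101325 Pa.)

4310 atm

gypsum: 2330 kg/m³ × 9.81 m/s² × 399 m = 9.120×10^6 Pa = 90.01 atm
gneiss: 2700 kg/m³ × 9.81 m/s² × 15866 m = 4.202×10^8 Pa = 4147 atm
peridotite: 3210 kg/m³ × 9.81 m/s² × 218 m = 6.865×10^6 Pa = 67.75 atm
Total = 90.01 + 4147 + 67.75 = 4305.2 atm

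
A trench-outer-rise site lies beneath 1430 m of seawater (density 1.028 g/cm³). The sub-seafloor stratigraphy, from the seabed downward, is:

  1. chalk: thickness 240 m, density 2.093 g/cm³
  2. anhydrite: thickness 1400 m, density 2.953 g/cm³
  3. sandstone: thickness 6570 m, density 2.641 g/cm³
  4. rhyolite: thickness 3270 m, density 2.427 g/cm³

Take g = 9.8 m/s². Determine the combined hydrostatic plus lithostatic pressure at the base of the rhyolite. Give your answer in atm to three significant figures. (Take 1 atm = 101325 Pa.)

3040 atm

seawater: 1028 kg/m³ × 9.8 m/s² × 1430 m = 1.441×10^7 Pa = 142.2 atm
chalk: 2093 kg/m³ × 9.8 m/s² × 240 m = 4.923×10^6 Pa = 48.58 atm
anhydrite: 2953 kg/m³ × 9.8 m/s² × 1400 m = 4.052×10^7 Pa = 399.9 atm
sandstone: 2641 kg/m³ × 9.8 m/s² × 6570 m = 1.700×10^8 Pa = 1678 atm
rhyolite: 2427 kg/m³ × 9.8 m/s² × 3270 m = 7.778×10^7 Pa = 767.6 atm
Total = 142.2 + 48.58 + 399.9 + 1678 + 767.6 = 3036.4 atm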